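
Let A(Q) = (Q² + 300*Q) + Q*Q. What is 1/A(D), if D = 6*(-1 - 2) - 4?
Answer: -1/5632 ≈ -0.00017756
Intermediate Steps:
D = -22 (D = 6*(-3) - 4 = -18 - 4 = -22)
A(Q) = 2*Q² + 300*Q (A(Q) = (Q² + 300*Q) + Q² = 2*Q² + 300*Q)
1/A(D) = 1/(2*(-22)*(150 - 22)) = 1/(2*(-22)*128) = 1/(-5632) = -1/5632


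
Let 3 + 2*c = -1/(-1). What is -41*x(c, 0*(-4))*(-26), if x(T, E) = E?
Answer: 0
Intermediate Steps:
c = -1 (c = -3/2 + (-1/(-1))/2 = -3/2 + (-1*(-1))/2 = -3/2 + (½)*1 = -3/2 + ½ = -1)
-41*x(c, 0*(-4))*(-26) = -0*(-4)*(-26) = -41*0*(-26) = 0*(-26) = 0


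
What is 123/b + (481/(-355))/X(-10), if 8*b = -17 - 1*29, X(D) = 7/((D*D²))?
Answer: 1968076/11431 ≈ 172.17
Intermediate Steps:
X(D) = 7/D³ (X(D) = 7/(D³) = 7/D³)
b = -23/4 (b = (-17 - 1*29)/8 = (-17 - 29)/8 = (⅛)*(-46) = -23/4 ≈ -5.7500)
123/b + (481/(-355))/X(-10) = 123/(-23/4) + (481/(-355))/((7/(-10)³)) = 123*(-4/23) + (481*(-1/355))/((7*(-1/1000))) = -492/23 - 481/(355*(-7/1000)) = -492/23 - 481/355*(-1000/7) = -492/23 + 96200/497 = 1968076/11431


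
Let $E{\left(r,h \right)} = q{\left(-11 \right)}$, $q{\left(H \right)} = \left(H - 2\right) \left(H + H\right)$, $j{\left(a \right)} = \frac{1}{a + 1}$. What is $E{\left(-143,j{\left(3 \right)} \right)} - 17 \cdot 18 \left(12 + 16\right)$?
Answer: $-8282$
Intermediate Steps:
$j{\left(a \right)} = \frac{1}{1 + a}$
$q{\left(H \right)} = 2 H \left(-2 + H\right)$ ($q{\left(H \right)} = \left(-2 + H\right) 2 H = 2 H \left(-2 + H\right)$)
$E{\left(r,h \right)} = 286$ ($E{\left(r,h \right)} = 2 \left(-11\right) \left(-2 - 11\right) = 2 \left(-11\right) \left(-13\right) = 286$)
$E{\left(-143,j{\left(3 \right)} \right)} - 17 \cdot 18 \left(12 + 16\right) = 286 - 17 \cdot 18 \left(12 + 16\right) = 286 - 306 \cdot 28 = 286 - 8568 = -8282$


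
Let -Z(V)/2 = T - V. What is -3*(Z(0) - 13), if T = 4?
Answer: 63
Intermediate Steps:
Z(V) = -8 + 2*V (Z(V) = -2*(4 - V) = -8 + 2*V)
-3*(Z(0) - 13) = -3*((-8 + 2*0) - 13) = -3*((-8 + 0) - 13) = -3*(-8 - 13) = -3*(-21) = 63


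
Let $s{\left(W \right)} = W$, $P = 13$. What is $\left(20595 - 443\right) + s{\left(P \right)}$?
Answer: $20165$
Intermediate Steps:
$\left(20595 - 443\right) + s{\left(P \right)} = \left(20595 - 443\right) + 13 = 20152 + 13 = 20165$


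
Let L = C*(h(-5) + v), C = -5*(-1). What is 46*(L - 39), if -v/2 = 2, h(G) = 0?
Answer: -2714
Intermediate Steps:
C = 5
v = -4 (v = -2*2 = -4)
L = -20 (L = 5*(0 - 4) = 5*(-4) = -20)
46*(L - 39) = 46*(-20 - 39) = 46*(-59) = -2714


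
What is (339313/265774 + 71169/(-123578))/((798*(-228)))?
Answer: -822026861/213419138279256 ≈ -3.8517e-6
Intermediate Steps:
(339313/265774 + 71169/(-123578))/((798*(-228))) = (339313*(1/265774) + 71169*(-1/123578))/(-181944) = (339313/265774 - 10167/17654)*(-1/181944) = (822026861/1172993549)*(-1/181944) = -822026861/213419138279256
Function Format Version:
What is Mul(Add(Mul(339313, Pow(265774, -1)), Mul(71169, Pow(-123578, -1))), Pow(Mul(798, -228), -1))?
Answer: Rational(-822026861, 213419138279256) ≈ -3.8517e-6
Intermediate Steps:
Mul(Add(Mul(339313, Pow(265774, -1)), Mul(71169, Pow(-123578, -1))), Pow(Mul(798, -228), -1)) = Mul(Add(Mul(339313, Rational(1, 265774)), Mul(71169, Rational(-1, 123578))), Pow(-181944, -1)) = Mul(Add(Rational(339313, 265774), Rational(-10167, 17654)), Rational(-1, 181944)) = Mul(Rational(822026861, 1172993549), Rational(-1, 181944)) = Rational(-822026861, 213419138279256)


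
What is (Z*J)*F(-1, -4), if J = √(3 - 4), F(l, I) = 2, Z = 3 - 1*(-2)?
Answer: 10*I ≈ 10.0*I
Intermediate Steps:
Z = 5 (Z = 3 + 2 = 5)
J = I (J = √(-1) = I ≈ 1.0*I)
(Z*J)*F(-1, -4) = (5*I)*2 = 10*I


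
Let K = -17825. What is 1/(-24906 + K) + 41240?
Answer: 1762226439/42731 ≈ 41240.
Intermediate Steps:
1/(-24906 + K) + 41240 = 1/(-24906 - 17825) + 41240 = 1/(-42731) + 41240 = -1/42731 + 41240 = 1762226439/42731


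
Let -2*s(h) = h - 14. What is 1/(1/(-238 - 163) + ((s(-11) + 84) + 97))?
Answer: 802/155185 ≈ 0.0051680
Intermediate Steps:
s(h) = 7 - h/2 (s(h) = -(h - 14)/2 = -(-14 + h)/2 = 7 - h/2)
1/(1/(-238 - 163) + ((s(-11) + 84) + 97)) = 1/(1/(-238 - 163) + (((7 - 1/2*(-11)) + 84) + 97)) = 1/(1/(-401) + (((7 + 11/2) + 84) + 97)) = 1/(-1/401 + ((25/2 + 84) + 97)) = 1/(-1/401 + (193/2 + 97)) = 1/(-1/401 + 387/2) = 1/(155185/802) = 802/155185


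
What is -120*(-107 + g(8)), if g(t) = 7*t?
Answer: 6120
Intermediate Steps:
-120*(-107 + g(8)) = -120*(-107 + 7*8) = -120*(-107 + 56) = -120*(-51) = 6120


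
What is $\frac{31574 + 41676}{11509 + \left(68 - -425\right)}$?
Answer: $\frac{36625}{6001} \approx 6.1031$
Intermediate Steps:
$\frac{31574 + 41676}{11509 + \left(68 - -425\right)} = \frac{73250}{11509 + \left(68 + 425\right)} = \frac{73250}{11509 + 493} = \frac{73250}{12002} = 73250 \cdot \frac{1}{12002} = \frac{36625}{6001}$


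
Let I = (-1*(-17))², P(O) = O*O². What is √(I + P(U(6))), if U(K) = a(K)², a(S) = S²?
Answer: 5*√87071305 ≈ 46656.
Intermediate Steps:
U(K) = K⁴ (U(K) = (K²)² = K⁴)
P(O) = O³
I = 289 (I = 17² = 289)
√(I + P(U(6))) = √(289 + (6⁴)³) = √(289 + 1296³) = √(289 + 2176782336) = √2176782625 = 5*√87071305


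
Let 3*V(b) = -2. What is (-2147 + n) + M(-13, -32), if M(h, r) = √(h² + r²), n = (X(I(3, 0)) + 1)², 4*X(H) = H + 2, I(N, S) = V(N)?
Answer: -19307/9 + √1193 ≈ -2110.7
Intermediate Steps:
V(b) = -⅔ (V(b) = (⅓)*(-2) = -⅔)
I(N, S) = -⅔
X(H) = ½ + H/4 (X(H) = (H + 2)/4 = (2 + H)/4 = ½ + H/4)
n = 16/9 (n = ((½ + (¼)*(-⅔)) + 1)² = ((½ - ⅙) + 1)² = (⅓ + 1)² = (4/3)² = 16/9 ≈ 1.7778)
(-2147 + n) + M(-13, -32) = (-2147 + 16/9) + √((-13)² + (-32)²) = -19307/9 + √(169 + 1024) = -19307/9 + √1193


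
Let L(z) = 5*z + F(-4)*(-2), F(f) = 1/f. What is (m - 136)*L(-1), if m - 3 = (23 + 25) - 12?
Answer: 873/2 ≈ 436.50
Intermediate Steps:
L(z) = ½ + 5*z (L(z) = 5*z - 2/(-4) = 5*z - ¼*(-2) = 5*z + ½ = ½ + 5*z)
m = 39 (m = 3 + ((23 + 25) - 12) = 3 + (48 - 12) = 3 + 36 = 39)
(m - 136)*L(-1) = (39 - 136)*(½ + 5*(-1)) = -97*(½ - 5) = -97*(-9/2) = 873/2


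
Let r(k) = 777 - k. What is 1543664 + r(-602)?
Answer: 1545043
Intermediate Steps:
1543664 + r(-602) = 1543664 + (777 - 1*(-602)) = 1543664 + (777 + 602) = 1543664 + 1379 = 1545043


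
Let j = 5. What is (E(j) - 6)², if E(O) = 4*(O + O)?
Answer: 1156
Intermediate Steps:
E(O) = 8*O (E(O) = 4*(2*O) = 8*O)
(E(j) - 6)² = (8*5 - 6)² = (40 - 6)² = 34² = 1156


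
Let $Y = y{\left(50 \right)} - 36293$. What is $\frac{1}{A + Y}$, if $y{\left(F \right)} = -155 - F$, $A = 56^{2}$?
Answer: $- \frac{1}{33362} \approx -2.9974 \cdot 10^{-5}$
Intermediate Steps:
$A = 3136$
$Y = -36498$ ($Y = \left(-155 - 50\right) - 36293 = -205 - 36293 = -36498$)
$\frac{1}{A + Y} = \frac{1}{3136 - 36498} = \frac{1}{-33362} = - \frac{1}{33362}$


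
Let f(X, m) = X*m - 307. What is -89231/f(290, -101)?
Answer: 89231/29597 ≈ 3.0149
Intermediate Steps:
f(X, m) = -307 + X*m
-89231/f(290, -101) = -89231/(-307 + 290*(-101)) = -89231/(-307 - 29290) = -89231/(-29597) = -89231*(-1/29597) = 89231/29597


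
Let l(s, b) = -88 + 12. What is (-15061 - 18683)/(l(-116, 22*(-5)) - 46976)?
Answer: 2812/3921 ≈ 0.71716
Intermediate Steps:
l(s, b) = -76
(-15061 - 18683)/(l(-116, 22*(-5)) - 46976) = (-15061 - 18683)/(-76 - 46976) = -33744/(-47052) = -33744*(-1/47052) = 2812/3921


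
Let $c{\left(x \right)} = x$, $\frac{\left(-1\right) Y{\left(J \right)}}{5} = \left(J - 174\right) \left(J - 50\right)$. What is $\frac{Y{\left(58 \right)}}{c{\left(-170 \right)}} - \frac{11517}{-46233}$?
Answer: $- \frac{644131}{23817} \approx -27.045$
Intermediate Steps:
$Y{\left(J \right)} = - 5 \left(-174 + J\right) \left(-50 + J\right)$ ($Y{\left(J \right)} = - 5 \left(J - 174\right) \left(J - 50\right) = - 5 \left(-174 + J\right) \left(-50 + J\right)$)
$\frac{Y{\left(58 \right)}}{c{\left(-170 \right)}} - \frac{11517}{-46233} = \frac{-43500 - 5 \cdot 58^{2} + 1120 \cdot 58}{-170} - \frac{11517}{-46233} = \left(-43500 - 16820 + 64960\right) \left(- \frac{1}{170}\right) - - \frac{349}{1401} = \left(-43500 - 16820 + 64960\right) \left(- \frac{1}{170}\right) + \frac{349}{1401} = 4640 \left(- \frac{1}{170}\right) + \frac{349}{1401} = - \frac{464}{17} + \frac{349}{1401} = - \frac{644131}{23817}$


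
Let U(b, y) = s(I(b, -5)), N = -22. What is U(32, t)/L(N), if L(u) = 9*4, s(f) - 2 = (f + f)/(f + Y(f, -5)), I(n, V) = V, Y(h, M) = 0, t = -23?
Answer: ⅑ ≈ 0.11111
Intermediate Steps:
s(f) = 4 (s(f) = 2 + (f + f)/(f + 0) = 2 + (2*f)/f = 2 + 2 = 4)
U(b, y) = 4
L(u) = 36
U(32, t)/L(N) = 4/36 = 4*(1/36) = ⅑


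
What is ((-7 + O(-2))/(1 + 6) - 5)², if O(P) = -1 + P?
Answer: 2025/49 ≈ 41.327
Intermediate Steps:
((-7 + O(-2))/(1 + 6) - 5)² = ((-7 + (-1 - 2))/(1 + 6) - 5)² = ((-7 - 3)/7 - 5)² = (-10*⅐ - 5)² = (-10/7 - 5)² = (-45/7)² = 2025/49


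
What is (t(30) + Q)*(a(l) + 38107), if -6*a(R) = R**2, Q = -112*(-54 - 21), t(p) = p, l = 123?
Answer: 299985765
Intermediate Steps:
Q = 8400 (Q = -112*(-75) = 8400)
a(R) = -R**2/6
(t(30) + Q)*(a(l) + 38107) = (30 + 8400)*(-1/6*123**2 + 38107) = 8430*(-1/6*15129 + 38107) = 8430*(-5043/2 + 38107) = 8430*(71171/2) = 299985765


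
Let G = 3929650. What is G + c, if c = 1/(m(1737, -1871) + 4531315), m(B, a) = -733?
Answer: 17803601556301/4530582 ≈ 3.9296e+6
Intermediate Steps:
c = 1/4530582 (c = 1/(-733 + 4531315) = 1/4530582 ≈ 2.2072e-7)
G + c = 3929650 + 1/4530582 = 17803601556301/4530582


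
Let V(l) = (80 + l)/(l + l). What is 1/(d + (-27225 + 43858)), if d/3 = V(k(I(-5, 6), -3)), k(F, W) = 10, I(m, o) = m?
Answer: 2/33293 ≈ 6.0073e-5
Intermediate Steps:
V(l) = (80 + l)/(2*l) (V(l) = (80 + l)/((2*l)) = (80 + l)*(1/(2*l)) = (80 + l)/(2*l))
d = 27/2 (d = 3*((1/2)*(80 + 10)/10) = 3*((1/2)*(1/10)*90) = 3*(9/2) = 27/2 ≈ 13.500)
1/(d + (-27225 + 43858)) = 1/(27/2 + (-27225 + 43858)) = 1/(27/2 + 16633) = 1/(33293/2) = 2/33293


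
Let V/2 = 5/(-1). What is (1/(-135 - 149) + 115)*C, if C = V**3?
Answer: -8164750/71 ≈ -1.1500e+5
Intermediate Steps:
V = -10 (V = 2*(5/(-1)) = 2*(5*(-1)) = 2*(-5) = -10)
C = -1000 (C = (-10)**3 = -1000)
(1/(-135 - 149) + 115)*C = (1/(-135 - 149) + 115)*(-1000) = (1/(-284) + 115)*(-1000) = (-1/284 + 115)*(-1000) = (32659/284)*(-1000) = -8164750/71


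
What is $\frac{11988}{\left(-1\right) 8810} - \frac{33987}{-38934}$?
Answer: $- \frac{27885887}{57168090} \approx -0.48779$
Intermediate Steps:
$\frac{11988}{\left(-1\right) 8810} - \frac{33987}{-38934} = \frac{11988}{-8810} - - \frac{11329}{12978} = 11988 \left(- \frac{1}{8810}\right) + \frac{11329}{12978} = - \frac{5994}{4405} + \frac{11329}{12978} = - \frac{27885887}{57168090}$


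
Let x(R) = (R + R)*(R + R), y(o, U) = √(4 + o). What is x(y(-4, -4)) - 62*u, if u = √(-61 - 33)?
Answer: -62*I*√94 ≈ -601.11*I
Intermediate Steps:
x(R) = 4*R² (x(R) = (2*R)*(2*R) = 4*R²)
u = I*√94 (u = √(-94) = I*√94 ≈ 9.6954*I)
x(y(-4, -4)) - 62*u = 4*(√(4 - 4))² - 62*I*√94 = 4*(√0)² - 62*I*√94 = 4*0² - 62*I*√94 = 4*0 - 62*I*√94 = 0 - 62*I*√94 = -62*I*√94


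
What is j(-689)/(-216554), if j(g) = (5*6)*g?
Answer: 795/8329 ≈ 0.095450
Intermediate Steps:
j(g) = 30*g
j(-689)/(-216554) = (30*(-689))/(-216554) = -20670*(-1/216554) = 795/8329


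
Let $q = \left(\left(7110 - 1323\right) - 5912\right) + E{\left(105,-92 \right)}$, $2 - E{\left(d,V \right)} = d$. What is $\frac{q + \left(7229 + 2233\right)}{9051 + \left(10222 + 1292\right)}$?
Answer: $\frac{1026}{2285} \approx 0.44902$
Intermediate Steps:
$E{\left(d,V \right)} = 2 - d$
$q = -228$ ($q = \left(\left(7110 - 1323\right) - 5912\right) + \left(2 - 105\right) = \left(5787 - 5912\right) + \left(2 - 105\right) = -125 - 103 = -228$)
$\frac{q + \left(7229 + 2233\right)}{9051 + \left(10222 + 1292\right)} = \frac{-228 + \left(7229 + 2233\right)}{9051 + \left(10222 + 1292\right)} = \frac{-228 + 9462}{9051 + 11514} = \frac{9234}{20565} = 9234 \cdot \frac{1}{20565} = \frac{1026}{2285}$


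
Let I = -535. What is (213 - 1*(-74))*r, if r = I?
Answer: -153545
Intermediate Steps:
r = -535
(213 - 1*(-74))*r = (213 - 1*(-74))*(-535) = (213 + 74)*(-535) = 287*(-535) = -153545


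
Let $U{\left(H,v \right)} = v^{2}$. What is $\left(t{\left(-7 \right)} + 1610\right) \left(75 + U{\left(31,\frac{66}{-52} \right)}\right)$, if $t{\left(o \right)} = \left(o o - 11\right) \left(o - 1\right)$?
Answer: $\frac{33818217}{338} \approx 1.0005 \cdot 10^{5}$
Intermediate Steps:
$t{\left(o \right)} = \left(-1 + o\right) \left(-11 + o^{2}\right)$ ($t{\left(o \right)} = \left(o^{2} - 11\right) \left(-1 + o\right) = \left(-11 + o^{2}\right) \left(-1 + o\right) = \left(-1 + o\right) \left(-11 + o^{2}\right)$)
$\left(t{\left(-7 \right)} + 1610\right) \left(75 + U{\left(31,\frac{66}{-52} \right)}\right) = \left(\left(11 + \left(-7\right)^{3} - \left(-7\right)^{2} - -77\right) + 1610\right) \left(75 + \left(\frac{66}{-52}\right)^{2}\right) = \left(\left(11 - 343 - 49 + 77\right) + 1610\right) \left(75 + \left(66 \left(- \frac{1}{52}\right)\right)^{2}\right) = \left(\left(11 - 343 - 49 + 77\right) + 1610\right) \left(75 + \left(- \frac{33}{26}\right)^{2}\right) = \left(-304 + 1610\right) \left(75 + \frac{1089}{676}\right) = 1306 \cdot \frac{51789}{676} = \frac{33818217}{338}$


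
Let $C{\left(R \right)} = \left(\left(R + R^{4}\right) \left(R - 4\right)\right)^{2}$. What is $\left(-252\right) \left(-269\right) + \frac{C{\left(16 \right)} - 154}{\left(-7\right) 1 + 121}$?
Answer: $\frac{309392522527}{57} \approx 5.4279 \cdot 10^{9}$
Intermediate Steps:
$C{\left(R \right)} = \left(-4 + R\right)^{2} \left(R + R^{4}\right)^{2}$ ($C{\left(R \right)} = \left(\left(R + R^{4}\right) \left(-4 + R\right)\right)^{2} = \left(\left(-4 + R\right) \left(R + R^{4}\right)\right)^{2} = \left(-4 + R\right)^{2} \left(R + R^{4}\right)^{2}$)
$\left(-252\right) \left(-269\right) + \frac{C{\left(16 \right)} - 154}{\left(-7\right) 1 + 121} = \left(-252\right) \left(-269\right) + \frac{16^{2} \left(1 + 16^{3}\right)^{2} \left(-4 + 16\right)^{2} - 154}{\left(-7\right) 1 + 121} = 67788 + \frac{256 \left(1 + 4096\right)^{2} \cdot 12^{2} - 154}{-7 + 121} = 67788 + \frac{256 \cdot 4097^{2} \cdot 144 - 154}{114} = 67788 + \left(256 \cdot 16785409 \cdot 144 - 154\right) \frac{1}{114} = 67788 + \left(618777317376 - 154\right) \frac{1}{114} = 67788 + 618777317222 \cdot \frac{1}{114} = 67788 + \frac{309388658611}{57} = \frac{309392522527}{57}$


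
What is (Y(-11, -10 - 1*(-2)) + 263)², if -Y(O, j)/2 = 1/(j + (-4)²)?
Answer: 1104601/16 ≈ 69038.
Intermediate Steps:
Y(O, j) = -2/(16 + j) (Y(O, j) = -2/(j + (-4)²) = -2/(j + 16) = -2/(16 + j))
(Y(-11, -10 - 1*(-2)) + 263)² = (-2/(16 + (-10 - 1*(-2))) + 263)² = (-2/(16 + (-10 + 2)) + 263)² = (-2/(16 - 8) + 263)² = (-2/8 + 263)² = (-2*⅛ + 263)² = (-¼ + 263)² = (1051/4)² = 1104601/16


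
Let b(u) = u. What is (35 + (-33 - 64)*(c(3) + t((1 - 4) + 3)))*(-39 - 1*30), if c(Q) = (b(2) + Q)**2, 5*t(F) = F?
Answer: 164910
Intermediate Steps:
t(F) = F/5
c(Q) = (2 + Q)**2
(35 + (-33 - 64)*(c(3) + t((1 - 4) + 3)))*(-39 - 1*30) = (35 + (-33 - 64)*((2 + 3)**2 + ((1 - 4) + 3)/5))*(-39 - 1*30) = (35 - 97*(5**2 + (-3 + 3)/5))*(-39 - 30) = (35 - 97*(25 + (1/5)*0))*(-69) = (35 - 97*(25 + 0))*(-69) = (35 - 97*25)*(-69) = (35 - 2425)*(-69) = -2390*(-69) = 164910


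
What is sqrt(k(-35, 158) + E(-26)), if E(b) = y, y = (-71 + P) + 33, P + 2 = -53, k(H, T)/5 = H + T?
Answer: 3*sqrt(58) ≈ 22.847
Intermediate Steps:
k(H, T) = 5*H + 5*T (k(H, T) = 5*(H + T) = 5*H + 5*T)
P = -55 (P = -2 - 53 = -55)
y = -93 (y = (-71 - 55) + 33 = -126 + 33 = -93)
E(b) = -93
sqrt(k(-35, 158) + E(-26)) = sqrt((5*(-35) + 5*158) - 93) = sqrt((-175 + 790) - 93) = sqrt(615 - 93) = sqrt(522) = 3*sqrt(58)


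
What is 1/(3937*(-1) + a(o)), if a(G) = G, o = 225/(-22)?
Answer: -22/86839 ≈ -0.00025334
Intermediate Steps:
o = -225/22 (o = 225*(-1/22) = -225/22 ≈ -10.227)
1/(3937*(-1) + a(o)) = 1/(3937*(-1) - 225/22) = 1/(-3937 - 225/22) = 1/(-86839/22) = -22/86839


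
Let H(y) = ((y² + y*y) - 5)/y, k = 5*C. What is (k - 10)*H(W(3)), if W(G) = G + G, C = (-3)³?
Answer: -9715/6 ≈ -1619.2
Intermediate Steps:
C = -27
W(G) = 2*G
k = -135 (k = 5*(-27) = -135)
H(y) = (-5 + 2*y²)/y (H(y) = ((y² + y²) - 5)/y = (2*y² - 5)/y = (-5 + 2*y²)/y)
(k - 10)*H(W(3)) = (-135 - 10)*(-5/(2*3) + 2*(2*3)) = -145*(-5/6 + 2*6) = -145*(-5*⅙ + 12) = -145*(-⅚ + 12) = -145*67/6 = -9715/6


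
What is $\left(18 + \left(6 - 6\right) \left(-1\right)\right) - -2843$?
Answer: $2861$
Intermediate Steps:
$\left(18 + \left(6 - 6\right) \left(-1\right)\right) - -2843 = \left(18 + 0 \left(-1\right)\right) + 2843 = \left(18 + 0\right) + 2843 = 18 + 2843 = 2861$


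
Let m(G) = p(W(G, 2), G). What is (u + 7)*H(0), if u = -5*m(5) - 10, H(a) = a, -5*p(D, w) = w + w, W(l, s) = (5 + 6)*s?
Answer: 0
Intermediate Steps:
W(l, s) = 11*s
p(D, w) = -2*w/5 (p(D, w) = -(w + w)/5 = -2*w/5)
m(G) = -2*G/5
u = 0 (u = -(-2)*5 - 10 = -5*(-2) - 10 = 10 - 10 = 0)
(u + 7)*H(0) = (0 + 7)*0 = 7*0 = 0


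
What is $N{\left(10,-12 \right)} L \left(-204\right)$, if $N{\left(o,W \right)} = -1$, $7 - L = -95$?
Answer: $20808$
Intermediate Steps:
$L = 102$ ($L = 7 - -95 = 7 + 95 = 102$)
$N{\left(10,-12 \right)} L \left(-204\right) = \left(-1\right) 102 \left(-204\right) = \left(-102\right) \left(-204\right) = 20808$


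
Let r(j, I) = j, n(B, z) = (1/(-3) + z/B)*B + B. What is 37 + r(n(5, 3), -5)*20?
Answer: 491/3 ≈ 163.67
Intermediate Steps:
n(B, z) = B + B*(-1/3 + z/B) (n(B, z) = (1*(-1/3) + z/B)*B + B = (-1/3 + z/B)*B + B = B*(-1/3 + z/B) + B = B + B*(-1/3 + z/B))
37 + r(n(5, 3), -5)*20 = 37 + (3 + (2/3)*5)*20 = 37 + (3 + 10/3)*20 = 37 + (19/3)*20 = 37 + 380/3 = 491/3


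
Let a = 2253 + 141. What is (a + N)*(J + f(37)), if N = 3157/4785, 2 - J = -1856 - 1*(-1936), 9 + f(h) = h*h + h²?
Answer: 2761485727/435 ≈ 6.3482e+6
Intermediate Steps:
f(h) = -9 + 2*h² (f(h) = -9 + (h*h + h²) = -9 + (h² + h²) = -9 + 2*h²)
J = -78 (J = 2 - (-1856 - 1*(-1936)) = 2 - (-1856 + 1936) = 2 - 1*80 = 2 - 80 = -78)
a = 2394
N = 287/435 (N = 3157*(1/4785) = 287/435 ≈ 0.65977)
(a + N)*(J + f(37)) = (2394 + 287/435)*(-78 + (-9 + 2*37²)) = 1041677*(-78 + (-9 + 2*1369))/435 = 1041677*(-78 + (-9 + 2738))/435 = 1041677*(-78 + 2729)/435 = (1041677/435)*2651 = 2761485727/435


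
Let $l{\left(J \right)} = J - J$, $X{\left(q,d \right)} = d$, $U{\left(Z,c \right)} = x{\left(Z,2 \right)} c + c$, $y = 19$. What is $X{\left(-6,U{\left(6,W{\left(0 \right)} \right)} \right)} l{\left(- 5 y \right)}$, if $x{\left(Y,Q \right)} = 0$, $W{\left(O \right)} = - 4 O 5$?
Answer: $0$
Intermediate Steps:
$W{\left(O \right)} = - 20 O$
$U{\left(Z,c \right)} = c$ ($U{\left(Z,c \right)} = 0 c + c = 0 + c = c$)
$l{\left(J \right)} = 0$
$X{\left(-6,U{\left(6,W{\left(0 \right)} \right)} \right)} l{\left(- 5 y \right)} = \left(-20\right) 0 \cdot 0 = 0 \cdot 0 = 0$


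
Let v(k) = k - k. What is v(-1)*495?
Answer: 0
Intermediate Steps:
v(k) = 0
v(-1)*495 = 0*495 = 0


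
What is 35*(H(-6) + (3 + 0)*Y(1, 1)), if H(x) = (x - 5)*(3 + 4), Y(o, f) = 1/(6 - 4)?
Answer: -5285/2 ≈ -2642.5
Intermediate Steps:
Y(o, f) = 1/2
H(x) = -35 + 7*x (H(x) = (-5 + x)*7 = -35 + 7*x)
35*(H(-6) + (3 + 0)*Y(1, 1)) = 35*((-35 + 7*(-6)) + (3 + 0)*(1/2)) = 35*((-35 - 42) + 3*(1/2)) = 35*(-77 + 3/2) = 35*(-151/2) = -5285/2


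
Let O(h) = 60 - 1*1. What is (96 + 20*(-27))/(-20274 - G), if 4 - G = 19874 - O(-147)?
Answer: 444/463 ≈ 0.95896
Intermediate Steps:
O(h) = 59 (O(h) = 60 - 1 = 59)
G = -19811 (G = 4 - (19874 - 1*59) = 4 - (19874 - 59) = 4 - 1*19815 = 4 - 19815 = -19811)
(96 + 20*(-27))/(-20274 - G) = (96 + 20*(-27))/(-20274 - 1*(-19811)) = (96 - 540)/(-20274 + 19811) = -444/(-463) = -444*(-1/463) = 444/463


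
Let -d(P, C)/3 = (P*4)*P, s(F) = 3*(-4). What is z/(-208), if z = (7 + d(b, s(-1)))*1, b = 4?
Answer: 185/208 ≈ 0.88942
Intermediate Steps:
s(F) = -12
d(P, C) = -12*P² (d(P, C) = -3*P*4*P = -3*4*P*P = -12*P²)
z = -185 (z = (7 - 12*4²)*1 = (7 - 12*16)*1 = (7 - 192)*1 = -185*1 = -185)
z/(-208) = -185/(-208) = -185*(-1/208) = 185/208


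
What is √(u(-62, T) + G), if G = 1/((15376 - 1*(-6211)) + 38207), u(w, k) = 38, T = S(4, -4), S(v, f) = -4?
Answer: √135862312362/59794 ≈ 6.1644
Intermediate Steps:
T = -4
G = 1/59794 (G = 1/((15376 + 6211) + 38207) = 1/(21587 + 38207) = 1/59794 ≈ 1.6724e-5)
√(u(-62, T) + G) = √(38 + 1/59794) = √(2272173/59794) = √135862312362/59794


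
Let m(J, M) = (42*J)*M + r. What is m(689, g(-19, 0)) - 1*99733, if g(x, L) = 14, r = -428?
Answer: 304971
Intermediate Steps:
m(J, M) = -428 + 42*J*M (m(J, M) = (42*J)*M - 428 = 42*J*M - 428 = -428 + 42*J*M)
m(689, g(-19, 0)) - 1*99733 = (-428 + 42*689*14) - 1*99733 = (-428 + 405132) - 99733 = 404704 - 99733 = 304971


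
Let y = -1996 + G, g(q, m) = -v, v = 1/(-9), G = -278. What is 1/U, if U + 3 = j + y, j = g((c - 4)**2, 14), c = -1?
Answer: -9/20492 ≈ -0.00043920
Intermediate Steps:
v = -1/9 ≈ -0.11111
g(q, m) = 1/9 (g(q, m) = -1*(-1/9) = 1/9)
j = 1/9 ≈ 0.11111
y = -2274 (y = -1996 - 278 = -2274)
U = -20492/9 (U = -3 + (1/9 - 2274) = -3 - 20465/9 = -20492/9 ≈ -2276.9)
1/U = 1/(-20492/9) = -9/20492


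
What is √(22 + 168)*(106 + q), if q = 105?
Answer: 211*√190 ≈ 2908.4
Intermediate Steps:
√(22 + 168)*(106 + q) = √(22 + 168)*(106 + 105) = √190*211 = 211*√190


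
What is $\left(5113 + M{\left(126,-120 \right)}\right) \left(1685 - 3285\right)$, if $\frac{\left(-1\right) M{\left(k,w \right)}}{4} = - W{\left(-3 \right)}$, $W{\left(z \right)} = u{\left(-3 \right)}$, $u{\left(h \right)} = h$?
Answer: $-8161600$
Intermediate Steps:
$W{\left(z \right)} = -3$
$M{\left(k,w \right)} = -12$ ($M{\left(k,w \right)} = - 4 \left(\left(-1\right) \left(-3\right)\right) = \left(-4\right) 3 = -12$)
$\left(5113 + M{\left(126,-120 \right)}\right) \left(1685 - 3285\right) = \left(5113 - 12\right) \left(1685 - 3285\right) = 5101 \left(-1600\right) = -8161600$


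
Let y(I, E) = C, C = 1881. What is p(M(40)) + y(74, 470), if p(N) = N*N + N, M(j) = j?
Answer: 3521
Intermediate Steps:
y(I, E) = 1881
p(N) = N + N² (p(N) = N² + N = N + N²)
p(M(40)) + y(74, 470) = 40*(1 + 40) + 1881 = 40*41 + 1881 = 1640 + 1881 = 3521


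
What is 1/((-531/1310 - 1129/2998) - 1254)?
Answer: -981845/1232001362 ≈ -0.00079695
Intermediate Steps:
1/((-531/1310 - 1129/2998) - 1254) = 1/(-767732/981845 - 1254) = 1/(-1232001362/981845) = -981845/1232001362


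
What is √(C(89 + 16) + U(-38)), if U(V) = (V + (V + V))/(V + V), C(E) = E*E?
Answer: √44106/2 ≈ 105.01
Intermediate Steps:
C(E) = E²
U(V) = 3/2 (U(V) = (V + 2*V)/((2*V)) = (3*V)*(1/(2*V)) = 3/2)
√(C(89 + 16) + U(-38)) = √((89 + 16)² + 3/2) = √(105² + 3/2) = √(11025 + 3/2) = √(22053/2) = √44106/2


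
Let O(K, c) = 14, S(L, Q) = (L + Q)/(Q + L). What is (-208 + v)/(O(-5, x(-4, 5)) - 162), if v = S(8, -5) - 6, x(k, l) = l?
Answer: 213/148 ≈ 1.4392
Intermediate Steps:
S(L, Q) = 1 (S(L, Q) = (L + Q)/(L + Q) = 1)
v = -5 (v = 1 - 6 = -5)
(-208 + v)/(O(-5, x(-4, 5)) - 162) = (-208 - 5)/(14 - 162) = -213/(-148) = -213*(-1/148) = 213/148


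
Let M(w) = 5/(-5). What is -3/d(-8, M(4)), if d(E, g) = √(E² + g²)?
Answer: -3*√65/65 ≈ -0.37210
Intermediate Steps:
M(w) = -1 (M(w) = 5*(-⅕) = -1)
-3/d(-8, M(4)) = -3/√((-8)² + (-1)²) = -3/√(64 + 1) = -3*√65/65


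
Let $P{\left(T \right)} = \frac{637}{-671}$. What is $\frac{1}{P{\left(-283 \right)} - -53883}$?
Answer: $\frac{671}{36154856} \approx 1.8559 \cdot 10^{-5}$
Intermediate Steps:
$P{\left(T \right)} = - \frac{637}{671}$ ($P{\left(T \right)} = 637 \left(- \frac{1}{671}\right) = - \frac{637}{671}$)
$\frac{1}{P{\left(-283 \right)} - -53883} = \frac{1}{- \frac{637}{671} - -53883} = \frac{1}{- \frac{637}{671} + 53883} = \frac{1}{\frac{36154856}{671}} = \frac{671}{36154856}$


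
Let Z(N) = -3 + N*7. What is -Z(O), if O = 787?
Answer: -5506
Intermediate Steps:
Z(N) = -3 + 7*N
-Z(O) = -(-3 + 7*787) = -(-3 + 5509) = -1*5506 = -5506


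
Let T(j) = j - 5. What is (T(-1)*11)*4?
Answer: -264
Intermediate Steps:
T(j) = -5 + j
(T(-1)*11)*4 = ((-5 - 1)*11)*4 = -6*11*4 = -66*4 = -264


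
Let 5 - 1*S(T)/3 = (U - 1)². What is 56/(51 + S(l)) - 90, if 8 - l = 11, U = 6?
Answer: -866/9 ≈ -96.222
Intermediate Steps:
l = -3 (l = 8 - 1*11 = 8 - 11 = -3)
S(T) = -60 (S(T) = 15 - 3*(6 - 1)² = 15 - 3*5² = 15 - 3*25 = 15 - 75 = -60)
56/(51 + S(l)) - 90 = 56/(51 - 60) - 90 = 56/(-9) - 90 = 56*(-⅑) - 90 = -56/9 - 90 = -866/9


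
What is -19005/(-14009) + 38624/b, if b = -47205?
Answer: 356047409/661294845 ≈ 0.53841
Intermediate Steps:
-19005/(-14009) + 38624/b = -19005/(-14009) + 38624/(-47205) = -19005*(-1/14009) + 38624*(-1/47205) = 19005/14009 - 38624/47205 = 356047409/661294845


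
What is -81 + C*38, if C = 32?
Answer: 1135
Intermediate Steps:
-81 + C*38 = -81 + 32*38 = -81 + 1216 = 1135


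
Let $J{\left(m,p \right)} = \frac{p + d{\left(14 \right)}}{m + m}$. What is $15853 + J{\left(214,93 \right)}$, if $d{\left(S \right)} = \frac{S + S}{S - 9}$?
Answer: $\frac{33925913}{2140} \approx 15853.0$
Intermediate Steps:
$d{\left(S \right)} = \frac{2 S}{-9 + S}$
$J{\left(m,p \right)} = \frac{\frac{28}{5} + p}{2 m}$ ($J{\left(m,p \right)} = \frac{p + 2 \cdot 14 \frac{1}{-9 + 14}}{m + m} = \frac{p + 2 \cdot 14 \cdot \frac{1}{5}}{2 m} = \left(p + 2 \cdot 14 \cdot \frac{1}{5}\right) \frac{1}{2 m} = \left(p + \frac{28}{5}\right) \frac{1}{2 m} = \left(\frac{28}{5} + p\right) \frac{1}{2 m} = \frac{\frac{28}{5} + p}{2 m}$)
$15853 + J{\left(214,93 \right)} = 15853 + \frac{28 + 5 \cdot 93}{10 \cdot 214} = 15853 + \frac{1}{10} \cdot \frac{1}{214} \left(28 + 465\right) = 15853 + \frac{1}{10} \cdot \frac{1}{214} \cdot 493 = 15853 + \frac{493}{2140} = \frac{33925913}{2140}$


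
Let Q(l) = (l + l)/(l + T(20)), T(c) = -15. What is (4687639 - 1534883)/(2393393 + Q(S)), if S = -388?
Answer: 1270560668/964538155 ≈ 1.3173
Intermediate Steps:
Q(l) = 2*l/(-15 + l) (Q(l) = (l + l)/(l - 15) = (2*l)/(-15 + l) = 2*l/(-15 + l))
(4687639 - 1534883)/(2393393 + Q(S)) = (4687639 - 1534883)/(2393393 + 2*(-388)/(-15 - 388)) = 3152756/(2393393 + 2*(-388)/(-403)) = 3152756/(2393393 + 2*(-388)*(-1/403)) = 3152756/(2393393 + 776/403) = 3152756/(964538155/403) = 3152756*(403/964538155) = 1270560668/964538155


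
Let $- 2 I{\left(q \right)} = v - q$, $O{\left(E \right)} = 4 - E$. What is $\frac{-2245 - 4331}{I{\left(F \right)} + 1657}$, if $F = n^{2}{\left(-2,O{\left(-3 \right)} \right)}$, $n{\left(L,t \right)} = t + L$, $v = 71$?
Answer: $- \frac{3288}{817} \approx -4.0245$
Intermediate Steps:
$n{\left(L,t \right)} = L + t$
$F = 25$ ($F = \left(-2 + \left(4 - -3\right)\right)^{2} = \left(-2 + \left(4 + 3\right)\right)^{2} = \left(-2 + 7\right)^{2} = 5^{2} = 25$)
$I{\left(q \right)} = - \frac{71}{2} + \frac{q}{2}$ ($I{\left(q \right)} = - \frac{71 - q}{2} = - \frac{71}{2} + \frac{q}{2}$)
$\frac{-2245 - 4331}{I{\left(F \right)} + 1657} = \frac{-2245 - 4331}{\left(- \frac{71}{2} + \frac{1}{2} \cdot 25\right) + 1657} = - \frac{6576}{\left(- \frac{71}{2} + \frac{25}{2}\right) + 1657} = - \frac{6576}{-23 + 1657} = - \frac{6576}{1634} = \left(-6576\right) \frac{1}{1634} = - \frac{3288}{817}$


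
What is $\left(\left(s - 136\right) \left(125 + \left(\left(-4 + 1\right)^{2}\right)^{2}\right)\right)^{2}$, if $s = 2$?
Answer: $761980816$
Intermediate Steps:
$\left(\left(s - 136\right) \left(125 + \left(\left(-4 + 1\right)^{2}\right)^{2}\right)\right)^{2} = \left(\left(2 - 136\right) \left(125 + \left(\left(-4 + 1\right)^{2}\right)^{2}\right)\right)^{2} = \left(- 134 \left(125 + \left(\left(-3\right)^{2}\right)^{2}\right)\right)^{2} = \left(- 134 \left(125 + 9^{2}\right)\right)^{2} = \left(- 134 \left(125 + 81\right)\right)^{2} = \left(\left(-134\right) 206\right)^{2} = \left(-27604\right)^{2} = 761980816$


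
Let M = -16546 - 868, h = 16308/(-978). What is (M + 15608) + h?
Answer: -297096/163 ≈ -1822.7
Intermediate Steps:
h = -2718/163 (h = 16308*(-1/978) = -2718/163 ≈ -16.675)
M = -17414
(M + 15608) + h = (-17414 + 15608) - 2718/163 = -1806 - 2718/163 = -297096/163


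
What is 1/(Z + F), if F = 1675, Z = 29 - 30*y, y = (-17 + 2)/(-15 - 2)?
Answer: 17/28518 ≈ 0.00059611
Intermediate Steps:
y = 15/17 (y = -15/(-17) = -15*(-1/17) = 15/17 ≈ 0.88235)
Z = 43/17 (Z = 29 - 30*15/17 = 29 - 450/17 = 43/17 ≈ 2.5294)
1/(Z + F) = 1/(43/17 + 1675) = 1/(28518/17) = 17/28518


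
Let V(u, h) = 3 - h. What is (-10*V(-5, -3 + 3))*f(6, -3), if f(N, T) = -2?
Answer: 60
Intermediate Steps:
(-10*V(-5, -3 + 3))*f(6, -3) = -10*(3 - (-3 + 3))*(-2) = -10*(3 - 1*0)*(-2) = -10*(3 + 0)*(-2) = -10*3*(-2) = -30*(-2) = 60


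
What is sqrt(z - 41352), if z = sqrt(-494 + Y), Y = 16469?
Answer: sqrt(-41352 + 15*sqrt(71)) ≈ 203.04*I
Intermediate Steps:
z = 15*sqrt(71) (z = sqrt(-494 + 16469) = sqrt(15975) = 15*sqrt(71) ≈ 126.39)
sqrt(z - 41352) = sqrt(15*sqrt(71) - 41352) = sqrt(-41352 + 15*sqrt(71))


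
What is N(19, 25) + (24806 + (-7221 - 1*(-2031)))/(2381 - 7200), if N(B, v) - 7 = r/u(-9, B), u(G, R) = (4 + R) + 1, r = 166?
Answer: 569381/57828 ≈ 9.8461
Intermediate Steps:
u(G, R) = 5 + R
N(B, v) = 7 + 166/(5 + B)
N(19, 25) + (24806 + (-7221 - 1*(-2031)))/(2381 - 7200) = (201 + 7*19)/(5 + 19) + (24806 + (-7221 - 1*(-2031)))/(2381 - 7200) = (201 + 133)/24 + (24806 + (-7221 + 2031))/(-4819) = (1/24)*334 + (24806 - 5190)*(-1/4819) = 167/12 + 19616*(-1/4819) = 167/12 - 19616/4819 = 569381/57828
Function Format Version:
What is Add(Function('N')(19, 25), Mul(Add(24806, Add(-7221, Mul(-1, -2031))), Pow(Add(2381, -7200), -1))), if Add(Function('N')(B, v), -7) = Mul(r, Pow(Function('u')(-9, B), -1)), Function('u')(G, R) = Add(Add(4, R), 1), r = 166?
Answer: Rational(569381, 57828) ≈ 9.8461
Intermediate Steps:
Function('u')(G, R) = Add(5, R)
Function('N')(B, v) = Add(7, Mul(166, Pow(Add(5, B), -1)))
Add(Function('N')(19, 25), Mul(Add(24806, Add(-7221, Mul(-1, -2031))), Pow(Add(2381, -7200), -1))) = Add(Mul(Pow(Add(5, 19), -1), Add(201, Mul(7, 19))), Mul(Add(24806, Add(-7221, Mul(-1, -2031))), Pow(Add(2381, -7200), -1))) = Add(Mul(Pow(24, -1), Add(201, 133)), Mul(Add(24806, Add(-7221, 2031)), Pow(-4819, -1))) = Add(Mul(Rational(1, 24), 334), Mul(Add(24806, -5190), Rational(-1, 4819))) = Add(Rational(167, 12), Mul(19616, Rational(-1, 4819))) = Add(Rational(167, 12), Rational(-19616, 4819)) = Rational(569381, 57828)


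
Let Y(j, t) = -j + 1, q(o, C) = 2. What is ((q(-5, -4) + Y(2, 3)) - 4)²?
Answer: 9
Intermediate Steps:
Y(j, t) = 1 - j
((q(-5, -4) + Y(2, 3)) - 4)² = ((2 + (1 - 1*2)) - 4)² = ((2 + (1 - 2)) - 4)² = ((2 - 1) - 4)² = (1 - 4)² = (-3)² = 9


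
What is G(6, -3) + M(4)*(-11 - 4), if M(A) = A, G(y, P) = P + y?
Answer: -57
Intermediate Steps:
G(6, -3) + M(4)*(-11 - 4) = (-3 + 6) + 4*(-11 - 4) = 3 + 4*(-15) = 3 - 60 = -57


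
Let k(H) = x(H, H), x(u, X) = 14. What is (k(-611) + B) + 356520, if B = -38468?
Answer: 318066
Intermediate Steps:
k(H) = 14
(k(-611) + B) + 356520 = (14 - 38468) + 356520 = -38454 + 356520 = 318066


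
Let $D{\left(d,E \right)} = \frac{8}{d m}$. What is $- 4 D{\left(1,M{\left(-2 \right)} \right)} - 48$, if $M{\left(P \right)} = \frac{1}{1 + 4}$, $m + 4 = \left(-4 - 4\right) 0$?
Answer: $-40$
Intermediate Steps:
$m = -4$ ($m = -4 + \left(-4 - 4\right) 0 = -4 - 0 = -4 + 0 = -4$)
$M{\left(P \right)} = \frac{1}{5}$
$D{\left(d,E \right)} = - \frac{2}{d}$ ($D{\left(d,E \right)} = \frac{8}{d \left(-4\right)} = \frac{8}{\left(-4\right) d} = 8 \left(- \frac{1}{4 d}\right) = - \frac{2}{d}$)
$- 4 D{\left(1,M{\left(-2 \right)} \right)} - 48 = - 4 \left(- \frac{2}{1}\right) - 48 = - 4 \left(\left(-2\right) 1\right) - 48 = \left(-4\right) \left(-2\right) - 48 = 8 - 48 = -40$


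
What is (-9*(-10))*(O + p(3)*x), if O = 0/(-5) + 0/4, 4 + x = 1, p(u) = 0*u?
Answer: 0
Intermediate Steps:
p(u) = 0
x = -3 (x = -4 + 1 = -3)
O = 0 (O = 0*(-1/5) + 0*(1/4) = 0 + 0 = 0)
(-9*(-10))*(O + p(3)*x) = (-9*(-10))*(0 + 0*(-3)) = 90*(0 + 0) = 90*0 = 0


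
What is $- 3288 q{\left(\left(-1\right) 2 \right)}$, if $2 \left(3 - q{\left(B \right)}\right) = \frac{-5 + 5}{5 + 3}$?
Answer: $-9864$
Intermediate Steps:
$q{\left(B \right)} = 3$ ($q{\left(B \right)} = 3 - \frac{\left(-5 + 5\right) \frac{1}{5 + 3}}{2} = 3 - \frac{0 \cdot \frac{1}{8}}{2} = 3 - 0 = 3 + 0 = 3$)
$- 3288 q{\left(\left(-1\right) 2 \right)} = \left(-3288\right) 3 = -9864$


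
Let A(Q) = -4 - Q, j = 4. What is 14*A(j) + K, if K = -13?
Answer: -125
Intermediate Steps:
14*A(j) + K = 14*(-4 - 1*4) - 13 = 14*(-4 - 4) - 13 = 14*(-8) - 13 = -112 - 13 = -125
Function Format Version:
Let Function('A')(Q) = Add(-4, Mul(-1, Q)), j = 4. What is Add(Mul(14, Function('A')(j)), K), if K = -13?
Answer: -125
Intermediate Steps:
Add(Mul(14, Function('A')(j)), K) = Add(Mul(14, Add(-4, Mul(-1, 4))), -13) = Add(Mul(14, Add(-4, -4)), -13) = Add(Mul(14, -8), -13) = Add(-112, -13) = -125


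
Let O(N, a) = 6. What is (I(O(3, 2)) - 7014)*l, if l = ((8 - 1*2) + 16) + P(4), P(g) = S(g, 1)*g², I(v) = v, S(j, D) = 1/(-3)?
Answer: -116800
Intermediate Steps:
S(j, D) = -⅓
P(g) = -g²/3
l = 50/3 (l = ((8 - 1*2) + 16) - ⅓*4² = ((8 - 2) + 16) - ⅓*16 = (6 + 16) - 16/3 = 22 - 16/3 = 50/3 ≈ 16.667)
(I(O(3, 2)) - 7014)*l = (6 - 7014)*(50/3) = -7008*50/3 = -116800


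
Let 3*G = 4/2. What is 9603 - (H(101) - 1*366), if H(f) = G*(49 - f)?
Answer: 30011/3 ≈ 10004.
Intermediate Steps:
G = 2/3 (G = (4/2)/3 = (4*(1/2))/3 = (1/3)*2 = 2/3 ≈ 0.66667)
H(f) = 98/3 - 2*f/3 (H(f) = 2*(49 - f)/3 = 98/3 - 2*f/3)
9603 - (H(101) - 1*366) = 9603 - ((98/3 - 2/3*101) - 1*366) = 9603 - ((98/3 - 202/3) - 366) = 9603 - (-104/3 - 366) = 9603 - 1*(-1202/3) = 9603 + 1202/3 = 30011/3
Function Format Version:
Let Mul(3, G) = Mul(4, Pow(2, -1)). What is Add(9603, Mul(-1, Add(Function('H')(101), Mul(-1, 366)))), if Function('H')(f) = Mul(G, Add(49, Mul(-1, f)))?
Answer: Rational(30011, 3) ≈ 10004.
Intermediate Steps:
G = Rational(2, 3) (G = Mul(Rational(1, 3), Mul(4, Pow(2, -1))) = Mul(Rational(1, 3), Mul(4, Rational(1, 2))) = Mul(Rational(1, 3), 2) = Rational(2, 3) ≈ 0.66667)
Function('H')(f) = Add(Rational(98, 3), Mul(Rational(-2, 3), f)) (Function('H')(f) = Mul(Rational(2, 3), Add(49, Mul(-1, f))) = Add(Rational(98, 3), Mul(Rational(-2, 3), f)))
Add(9603, Mul(-1, Add(Function('H')(101), Mul(-1, 366)))) = Add(9603, Mul(-1, Add(Add(Rational(98, 3), Mul(Rational(-2, 3), 101)), Mul(-1, 366)))) = Add(9603, Mul(-1, Add(Add(Rational(98, 3), Rational(-202, 3)), -366))) = Add(9603, Mul(-1, Add(Rational(-104, 3), -366))) = Add(9603, Mul(-1, Rational(-1202, 3))) = Add(9603, Rational(1202, 3)) = Rational(30011, 3)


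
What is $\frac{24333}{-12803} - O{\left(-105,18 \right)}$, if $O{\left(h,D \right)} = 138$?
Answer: $- \frac{1791147}{12803} \approx -139.9$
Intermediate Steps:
$\frac{24333}{-12803} - O{\left(-105,18 \right)} = \frac{24333}{-12803} - 138 = 24333 \left(- \frac{1}{12803}\right) - 138 = - \frac{24333}{12803} - 138 = - \frac{1791147}{12803}$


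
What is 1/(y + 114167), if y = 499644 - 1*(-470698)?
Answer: 1/1084509 ≈ 9.2208e-7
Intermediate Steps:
y = 970342 (y = 499644 + 470698 = 970342)
1/(y + 114167) = 1/(970342 + 114167) = 1/1084509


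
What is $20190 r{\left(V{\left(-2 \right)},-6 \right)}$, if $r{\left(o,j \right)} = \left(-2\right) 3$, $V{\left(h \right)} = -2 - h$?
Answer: $-121140$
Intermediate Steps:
$r{\left(o,j \right)} = -6$
$20190 r{\left(V{\left(-2 \right)},-6 \right)} = 20190 \left(-6\right) = -121140$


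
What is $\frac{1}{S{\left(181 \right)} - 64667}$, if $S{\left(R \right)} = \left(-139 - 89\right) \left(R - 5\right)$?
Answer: $- \frac{1}{104795} \approx -9.5424 \cdot 10^{-6}$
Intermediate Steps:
$S{\left(R \right)} = 1140 - 228 R$ ($S{\left(R \right)} = - 228 \left(-5 + R\right) = 1140 - 228 R$)
$\frac{1}{S{\left(181 \right)} - 64667} = \frac{1}{\left(1140 - 41268\right) - 64667} = \frac{1}{-40128 - 64667} = \frac{1}{-104795} = - \frac{1}{104795}$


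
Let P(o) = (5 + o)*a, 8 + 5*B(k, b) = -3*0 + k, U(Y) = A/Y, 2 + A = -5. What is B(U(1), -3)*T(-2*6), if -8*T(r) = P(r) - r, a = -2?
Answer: 39/4 ≈ 9.7500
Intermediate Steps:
A = -7 (A = -2 - 5 = -7)
U(Y) = -7/Y
B(k, b) = -8/5 + k/5 (B(k, b) = -8/5 + (-3*0 + k)/5 = -8/5 + (0 + k)/5 = -8/5 + k/5)
P(o) = -10 - 2*o (P(o) = (5 + o)*(-2) = -10 - 2*o)
T(r) = 5/4 + 3*r/8 (T(r) = -((-10 - 2*r) - r)/8 = -(-10 - 3*r)/8 = 5/4 + 3*r/8)
B(U(1), -3)*T(-2*6) = (-8/5 + (-7/1)/5)*(5/4 + 3*(-2*6)/8) = (-8/5 + (-7*1)/5)*(5/4 + (3/8)*(-12)) = (-8/5 + (1/5)*(-7))*(5/4 - 9/2) = (-8/5 - 7/5)*(-13/4) = -3*(-13/4) = 39/4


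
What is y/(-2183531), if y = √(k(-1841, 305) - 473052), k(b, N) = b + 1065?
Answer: -2*I*√118457/2183531 ≈ -0.00031525*I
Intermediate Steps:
k(b, N) = 1065 + b
y = 2*I*√118457 (y = √((1065 - 1841) - 473052) = √(-776 - 473052) = √(-473828) = 2*I*√118457 ≈ 688.35*I)
y/(-2183531) = (2*I*√118457)/(-2183531) = (2*I*√118457)*(-1/2183531) = -2*I*√118457/2183531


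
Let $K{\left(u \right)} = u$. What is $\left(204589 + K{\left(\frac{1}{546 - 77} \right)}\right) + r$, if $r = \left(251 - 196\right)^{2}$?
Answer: $\frac{97370967}{469} \approx 2.0761 \cdot 10^{5}$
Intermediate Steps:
$r = 3025$ ($r = 55^{2} = 3025$)
$\left(204589 + K{\left(\frac{1}{546 - 77} \right)}\right) + r = \left(204589 + \frac{1}{546 - 77}\right) + 3025 = \left(204589 + \frac{1}{469}\right) + 3025 = \frac{95952242}{469} + 3025 = \frac{97370967}{469}$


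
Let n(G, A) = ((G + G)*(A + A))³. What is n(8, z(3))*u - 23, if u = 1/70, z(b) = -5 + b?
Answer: -131877/35 ≈ -3767.9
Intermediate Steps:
n(G, A) = 64*A³*G³ (n(G, A) = ((2*G)*(2*A))³ = (4*A*G)³ = 64*A³*G³)
u = 1/70 ≈ 0.014286
n(8, z(3))*u - 23 = (64*(-5 + 3)³*8³)*(1/70) - 23 = (64*(-2)³*512)*(1/70) - 23 = (64*(-8)*512)*(1/70) - 23 = -262144*1/70 - 23 = -131072/35 - 23 = -131877/35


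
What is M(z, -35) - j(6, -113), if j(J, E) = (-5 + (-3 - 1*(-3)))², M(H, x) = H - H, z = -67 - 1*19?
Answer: -25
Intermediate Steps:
z = -86 (z = -67 - 19 = -86)
M(H, x) = 0
j(J, E) = 25 (j(J, E) = (-5 + (-3 + 3))² = (-5 + 0)² = (-5)² = 25)
M(z, -35) - j(6, -113) = 0 - 1*25 = 0 - 25 = -25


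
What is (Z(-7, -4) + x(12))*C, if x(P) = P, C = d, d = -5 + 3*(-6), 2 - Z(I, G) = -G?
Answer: -230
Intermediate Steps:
Z(I, G) = 2 + G (Z(I, G) = 2 - (-1)*G = 2 + G)
d = -23 (d = -5 - 18 = -23)
C = -23
(Z(-7, -4) + x(12))*C = ((2 - 4) + 12)*(-23) = (-2 + 12)*(-23) = 10*(-23) = -230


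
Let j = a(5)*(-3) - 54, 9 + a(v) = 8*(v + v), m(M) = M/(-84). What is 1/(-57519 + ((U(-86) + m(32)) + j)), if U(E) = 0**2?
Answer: -21/1213514 ≈ -1.7305e-5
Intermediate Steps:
m(M) = -M/84 (m(M) = M*(-1/84) = -M/84)
U(E) = 0
a(v) = -9 + 16*v (a(v) = -9 + 8*(v + v) = -9 + 8*(2*v) = -9 + 16*v)
j = -267 (j = (-9 + 16*5)*(-3) - 54 = (-9 + 80)*(-3) - 54 = 71*(-3) - 54 = -213 - 54 = -267)
1/(-57519 + ((U(-86) + m(32)) + j)) = 1/(-57519 + ((0 - 1/84*32) - 267)) = 1/(-57519 + ((0 - 8/21) - 267)) = 1/(-57519 + (-8/21 - 267)) = 1/(-57519 - 5615/21) = 1/(-1213514/21) = -21/1213514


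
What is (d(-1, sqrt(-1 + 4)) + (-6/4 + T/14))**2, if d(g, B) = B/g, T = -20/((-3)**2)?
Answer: 91309/15876 + 209*sqrt(3)/63 ≈ 11.497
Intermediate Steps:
T = -20/9 ≈ -2.2222
(d(-1, sqrt(-1 + 4)) + (-6/4 + T/14))**2 = (sqrt(-1 + 4)/(-1) + (-6/4 - 20/9/14))**2 = (sqrt(3)*(-1) + (-6*1/4 - 20/9*1/14))**2 = (-sqrt(3) + (-3/2 - 10/63))**2 = (-sqrt(3) - 209/126)**2 = (-209/126 - sqrt(3))**2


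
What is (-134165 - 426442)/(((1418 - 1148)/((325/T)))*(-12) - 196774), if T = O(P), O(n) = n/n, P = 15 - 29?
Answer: 36439455/12790958 ≈ 2.8488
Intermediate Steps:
P = -14
O(n) = 1
T = 1
(-134165 - 426442)/(((1418 - 1148)/((325/T)))*(-12) - 196774) = (-134165 - 426442)/(((1418 - 1148)/((325/1)))*(-12) - 196774) = -560607/((270/((325*1)))*(-12) - 196774) = -560607/((270/325)*(-12) - 196774) = -560607/((270*(1/325))*(-12) - 196774) = -560607/((54/65)*(-12) - 196774) = -560607/(-648/65 - 196774) = -560607/(-12790958/65) = -560607*(-65/12790958) = 36439455/12790958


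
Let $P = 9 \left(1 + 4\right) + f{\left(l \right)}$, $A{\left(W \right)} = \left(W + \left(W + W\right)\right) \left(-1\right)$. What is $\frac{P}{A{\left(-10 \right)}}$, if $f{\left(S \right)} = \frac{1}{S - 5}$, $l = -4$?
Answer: $\frac{202}{135} \approx 1.4963$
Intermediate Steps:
$f{\left(S \right)} = \frac{1}{-5 + S}$
$A{\left(W \right)} = - 3 W$ ($A{\left(W \right)} = \left(W + 2 W\right) \left(-1\right) = 3 W \left(-1\right) = - 3 W$)
$P = \frac{404}{9}$ ($P = 9 \left(1 + 4\right) + \frac{1}{-5 - 4} = 9 \cdot 5 + \frac{1}{-9} = 45 - \frac{1}{9} = \frac{404}{9} \approx 44.889$)
$\frac{P}{A{\left(-10 \right)}} = \frac{404}{9 \left(\left(-3\right) \left(-10\right)\right)} = \frac{404}{9 \cdot 30} = \frac{404}{9} \cdot \frac{1}{30} = \frac{202}{135}$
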